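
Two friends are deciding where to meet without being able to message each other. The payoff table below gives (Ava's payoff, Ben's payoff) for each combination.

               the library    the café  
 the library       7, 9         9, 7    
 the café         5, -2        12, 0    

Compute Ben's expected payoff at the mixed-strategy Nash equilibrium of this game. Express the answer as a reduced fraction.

Ava mixes with probability p on the library, chosen so Ben is indifferent: 9p + (-2)(1−p) = 7p + 0(1−p) gives p = 1/2.
Ben's expected payoff is 9·1/2 + (-2)·1/2 = 7/2.

7/2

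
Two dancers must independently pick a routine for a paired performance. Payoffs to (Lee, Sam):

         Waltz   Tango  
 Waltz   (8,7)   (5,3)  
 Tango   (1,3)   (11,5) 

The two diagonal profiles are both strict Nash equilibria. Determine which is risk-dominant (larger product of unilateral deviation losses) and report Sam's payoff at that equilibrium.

At both Waltz: Lee loses 8 − 1 = 7 by deviating; Sam loses 7 − 3 = 4. Product = 7·4 = 28.
At both Tango: Lee loses 11 − 5 = 6 by deviating; Sam loses 5 − 3 = 2. Product = 6·2 = 12.
28 > 12, so both Waltz is risk-dominant. Sam's payoff there is 7.

7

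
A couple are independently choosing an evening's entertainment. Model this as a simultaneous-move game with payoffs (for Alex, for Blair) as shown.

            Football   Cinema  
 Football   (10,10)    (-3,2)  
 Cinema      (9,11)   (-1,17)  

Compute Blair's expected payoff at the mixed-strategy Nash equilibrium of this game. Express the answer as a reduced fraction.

Alex mixes with probability p on Football, chosen so Blair is indifferent: 10p + 11(1−p) = 2p + 17(1−p) gives p = 3/7.
Blair's expected payoff is 10·3/7 + 11·4/7 = 74/7.

74/7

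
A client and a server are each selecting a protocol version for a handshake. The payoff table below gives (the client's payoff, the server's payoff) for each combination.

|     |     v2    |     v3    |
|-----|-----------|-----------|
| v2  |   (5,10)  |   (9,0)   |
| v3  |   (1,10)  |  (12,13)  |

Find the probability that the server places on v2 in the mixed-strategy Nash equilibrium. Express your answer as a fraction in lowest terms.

The server's mix q on v2 must make the client indifferent between v2 and v3.
The client's payoff from v2: 5q + 9(1−q). From v3: 1q + 12(1−q).
Set equal: 4q = 3(1−q) → q = 3/7.

3/7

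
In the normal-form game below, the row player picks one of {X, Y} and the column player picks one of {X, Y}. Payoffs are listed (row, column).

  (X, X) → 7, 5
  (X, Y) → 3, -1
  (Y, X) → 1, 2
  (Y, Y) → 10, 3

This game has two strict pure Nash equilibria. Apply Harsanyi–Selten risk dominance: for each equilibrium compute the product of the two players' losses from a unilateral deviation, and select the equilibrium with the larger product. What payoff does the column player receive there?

5

At both X: the row player loses 7 − 1 = 6 by deviating; the column player loses 5 − (-1) = 6. Product = 6·6 = 36.
At both Y: the row player loses 10 − 3 = 7 by deviating; the column player loses 3 − 2 = 1. Product = 7·1 = 7.
36 > 7, so both X is risk-dominant. The column player's payoff there is 5.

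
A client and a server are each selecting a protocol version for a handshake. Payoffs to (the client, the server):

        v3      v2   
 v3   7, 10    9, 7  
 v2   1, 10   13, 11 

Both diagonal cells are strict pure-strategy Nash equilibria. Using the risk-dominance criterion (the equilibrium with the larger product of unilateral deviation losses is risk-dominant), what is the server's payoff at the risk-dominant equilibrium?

10

At both v3: the client loses 7 − 1 = 6 by deviating; the server loses 10 − 7 = 3. Product = 6·3 = 18.
At both v2: the client loses 13 − 9 = 4 by deviating; the server loses 11 − 10 = 1. Product = 4·1 = 4.
18 > 4, so both v3 is risk-dominant. The server's payoff there is 10.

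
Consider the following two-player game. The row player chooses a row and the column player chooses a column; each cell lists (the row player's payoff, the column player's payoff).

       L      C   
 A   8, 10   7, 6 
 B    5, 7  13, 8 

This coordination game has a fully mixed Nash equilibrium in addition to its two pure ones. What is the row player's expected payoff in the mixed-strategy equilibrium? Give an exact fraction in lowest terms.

23/3

The column player mixes with probability q on L, chosen so the row player is indifferent: 8q + 7(1−q) = 5q + 13(1−q) gives q = 2/3.
The row player's expected payoff (from either row, since indifferent) is 8·2/3 + 7·1/3 = 23/3.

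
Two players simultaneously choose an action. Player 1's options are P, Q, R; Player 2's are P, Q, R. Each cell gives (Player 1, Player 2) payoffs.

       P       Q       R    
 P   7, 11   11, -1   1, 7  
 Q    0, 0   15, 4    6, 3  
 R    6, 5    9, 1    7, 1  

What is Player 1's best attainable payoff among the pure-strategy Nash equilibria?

Both P is a pure NE (Player 1: 7 ≥ 6; Player 2: 11 ≥ 7). Player 1 gets 7.
Both Q is a pure NE (Player 1: 15 ≥ 11; Player 2: 4 ≥ 3). Player 1 gets 15.
Every other cell has a profitable deviation for at least one player. Highest of {7, 15} is 15.

15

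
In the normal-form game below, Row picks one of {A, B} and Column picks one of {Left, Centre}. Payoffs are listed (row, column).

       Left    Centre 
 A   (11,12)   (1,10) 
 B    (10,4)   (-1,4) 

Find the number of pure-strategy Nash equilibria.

(A, Left): Row gets 11 (best alternative 10); Column gets 12 (best alternative 10). Neither deviates — NE.
(B, Centre) is not a NE: Row would switch to A (1 > -1).
No other cell survives both best-response checks, so there is 1 pure NE.

1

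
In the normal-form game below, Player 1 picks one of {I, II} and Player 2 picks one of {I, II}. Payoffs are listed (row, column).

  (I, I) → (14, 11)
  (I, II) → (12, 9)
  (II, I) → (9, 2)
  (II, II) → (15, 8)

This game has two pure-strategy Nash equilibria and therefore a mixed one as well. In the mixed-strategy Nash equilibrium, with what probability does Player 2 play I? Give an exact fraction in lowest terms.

Player 2's mix q on I must make Player 1 indifferent between I and II.
Player 1's payoff from I: 14q + 12(1−q). From II: 9q + 15(1−q).
Set equal: 5q = 3(1−q) → q = 3/8.

3/8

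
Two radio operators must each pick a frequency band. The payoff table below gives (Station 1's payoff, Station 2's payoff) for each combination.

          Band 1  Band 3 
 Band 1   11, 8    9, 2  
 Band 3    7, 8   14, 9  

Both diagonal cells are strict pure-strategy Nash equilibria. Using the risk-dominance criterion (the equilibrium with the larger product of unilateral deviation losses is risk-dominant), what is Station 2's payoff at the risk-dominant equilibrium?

8

At both Band 1: Station 1 loses 11 − 7 = 4 by deviating; Station 2 loses 8 − 2 = 6. Product = 4·6 = 24.
At both Band 3: Station 1 loses 14 − 9 = 5 by deviating; Station 2 loses 9 − 8 = 1. Product = 5·1 = 5.
24 > 5, so both Band 1 is risk-dominant. Station 2's payoff there is 8.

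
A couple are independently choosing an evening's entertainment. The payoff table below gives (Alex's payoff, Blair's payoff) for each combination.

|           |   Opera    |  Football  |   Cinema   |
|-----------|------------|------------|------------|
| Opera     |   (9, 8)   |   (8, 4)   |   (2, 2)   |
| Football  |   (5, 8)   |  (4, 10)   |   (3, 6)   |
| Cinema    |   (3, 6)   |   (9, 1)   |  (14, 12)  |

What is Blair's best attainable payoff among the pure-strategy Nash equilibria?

Both Opera is a pure NE (Alex: 9 ≥ 5; Blair: 8 ≥ 4). Blair gets 8.
Both Cinema is a pure NE (Alex: 14 ≥ 3; Blair: 12 ≥ 6). Blair gets 12.
Every other cell has a profitable deviation for at least one player. Highest of {8, 12} is 12.

12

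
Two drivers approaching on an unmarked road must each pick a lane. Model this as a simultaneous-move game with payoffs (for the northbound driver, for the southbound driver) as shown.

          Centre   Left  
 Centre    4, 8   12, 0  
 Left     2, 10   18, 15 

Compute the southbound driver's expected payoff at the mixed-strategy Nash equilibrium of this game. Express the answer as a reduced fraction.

The northbound driver mixes with probability p on Centre, chosen so the southbound driver is indifferent: 8p + 10(1−p) = 0p + 15(1−p) gives p = 5/13.
The southbound driver's expected payoff is 8·5/13 + 10·8/13 = 120/13.

120/13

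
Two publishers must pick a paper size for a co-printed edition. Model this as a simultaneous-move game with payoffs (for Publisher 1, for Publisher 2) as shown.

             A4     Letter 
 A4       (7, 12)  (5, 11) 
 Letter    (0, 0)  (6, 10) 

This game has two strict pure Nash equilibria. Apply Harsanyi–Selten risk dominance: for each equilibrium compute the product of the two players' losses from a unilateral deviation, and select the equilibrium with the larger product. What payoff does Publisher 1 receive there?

6

At both A4: Publisher 1 loses 7 − 0 = 7 by deviating; Publisher 2 loses 12 − 11 = 1. Product = 7·1 = 7.
At both Letter: Publisher 1 loses 6 − 5 = 1 by deviating; Publisher 2 loses 10 − 0 = 10. Product = 1·10 = 10.
10 > 7, so both Letter is risk-dominant. Publisher 1's payoff there is 6.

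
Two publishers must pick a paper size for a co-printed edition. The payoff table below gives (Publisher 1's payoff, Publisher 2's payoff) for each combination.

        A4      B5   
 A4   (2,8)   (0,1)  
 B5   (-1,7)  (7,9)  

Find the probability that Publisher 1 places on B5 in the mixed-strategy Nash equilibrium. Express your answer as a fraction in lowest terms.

7/9

Publisher 1's mix p on A4 must make Publisher 2 indifferent between A4 and B5.
Publisher 2's payoff from A4: 8p + 7(1−p). From B5: 1p + 9(1−p).
Set equal: 7p = 2(1−p) → p = 2/9.
Probability on B5 is 1 − 2/9 = 7/9.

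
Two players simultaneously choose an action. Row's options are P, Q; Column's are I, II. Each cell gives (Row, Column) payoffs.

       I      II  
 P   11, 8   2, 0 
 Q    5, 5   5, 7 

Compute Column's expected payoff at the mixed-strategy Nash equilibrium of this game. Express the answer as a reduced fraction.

Row mixes with probability p on P, chosen so Column is indifferent: 8p + 5(1−p) = 0p + 7(1−p) gives p = 1/5.
Column's expected payoff is 8·1/5 + 5·4/5 = 28/5.

28/5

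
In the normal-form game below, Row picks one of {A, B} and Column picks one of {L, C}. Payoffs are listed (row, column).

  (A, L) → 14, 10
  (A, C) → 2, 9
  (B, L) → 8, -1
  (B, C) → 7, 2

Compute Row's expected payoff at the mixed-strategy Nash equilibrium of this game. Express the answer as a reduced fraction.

Column mixes with probability q on L, chosen so Row is indifferent: 14q + 2(1−q) = 8q + 7(1−q) gives q = 5/11.
Row's expected payoff (from either row, since indifferent) is 14·5/11 + 2·6/11 = 82/11.

82/11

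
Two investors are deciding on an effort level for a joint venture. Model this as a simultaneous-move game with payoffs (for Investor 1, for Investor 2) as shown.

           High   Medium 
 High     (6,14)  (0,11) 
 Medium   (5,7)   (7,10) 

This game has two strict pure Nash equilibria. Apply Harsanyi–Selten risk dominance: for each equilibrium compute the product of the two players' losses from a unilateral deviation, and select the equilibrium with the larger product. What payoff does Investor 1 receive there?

7

At both High: Investor 1 loses 6 − 5 = 1 by deviating; Investor 2 loses 14 − 11 = 3. Product = 1·3 = 3.
At both Medium: Investor 1 loses 7 − 0 = 7 by deviating; Investor 2 loses 10 − 7 = 3. Product = 7·3 = 21.
21 > 3, so both Medium is risk-dominant. Investor 1's payoff there is 7.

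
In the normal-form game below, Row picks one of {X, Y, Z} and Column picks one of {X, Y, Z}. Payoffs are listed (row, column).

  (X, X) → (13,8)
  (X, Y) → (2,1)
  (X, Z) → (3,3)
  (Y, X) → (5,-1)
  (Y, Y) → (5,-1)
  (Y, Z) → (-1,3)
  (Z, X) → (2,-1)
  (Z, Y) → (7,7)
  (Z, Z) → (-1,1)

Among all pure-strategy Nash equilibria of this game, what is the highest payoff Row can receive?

Both X is a pure NE (Row: 13 ≥ 5; Column: 8 ≥ 3). Row gets 13.
(Z, Y) is a pure NE (Row: 7 ≥ 5; Column: 7 ≥ 1). Row gets 7.
Every other cell has a profitable deviation for at least one player. Highest of {13, 7} is 13.

13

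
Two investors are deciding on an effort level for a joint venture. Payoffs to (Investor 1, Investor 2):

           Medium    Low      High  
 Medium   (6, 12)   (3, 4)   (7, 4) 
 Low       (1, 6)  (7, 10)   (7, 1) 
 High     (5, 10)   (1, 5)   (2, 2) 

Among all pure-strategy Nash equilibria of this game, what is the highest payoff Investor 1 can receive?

7

Both Medium is a pure NE (Investor 1: 6 ≥ 5; Investor 2: 12 ≥ 4). Investor 1 gets 6.
Both Low is a pure NE (Investor 1: 7 ≥ 3; Investor 2: 10 ≥ 6). Investor 1 gets 7.
Every other cell has a profitable deviation for at least one player. Highest of {6, 7} is 7.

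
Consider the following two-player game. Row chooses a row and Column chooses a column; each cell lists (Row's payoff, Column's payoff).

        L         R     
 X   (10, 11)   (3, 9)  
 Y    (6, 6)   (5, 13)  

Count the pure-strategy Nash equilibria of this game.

2

(X, L): Row gets 10 (best alternative 6); Column gets 11 (best alternative 9). Neither deviates — NE.
(Y, R): Row gets 5 (best alternative 3); Column gets 13 (best alternative 6). Neither deviates — NE.
(X, R) is not a NE: Row would switch to Y (5 > 3).
No other cell survives both best-response checks, so there are 2 pure NE.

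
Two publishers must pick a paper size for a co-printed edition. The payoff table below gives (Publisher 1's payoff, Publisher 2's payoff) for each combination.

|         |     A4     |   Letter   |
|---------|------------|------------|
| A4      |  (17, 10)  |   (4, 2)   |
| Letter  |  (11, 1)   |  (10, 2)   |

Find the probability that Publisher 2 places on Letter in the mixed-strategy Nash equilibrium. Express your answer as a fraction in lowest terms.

Publisher 2's mix q on A4 must make Publisher 1 indifferent between A4 and Letter.
Publisher 1's payoff from A4: 17q + 4(1−q). From Letter: 11q + 10(1−q).
Set equal: 6q = 6(1−q) → q = 6/12 = 1/2.
Probability on Letter is 1 − 1/2 = 1/2.

1/2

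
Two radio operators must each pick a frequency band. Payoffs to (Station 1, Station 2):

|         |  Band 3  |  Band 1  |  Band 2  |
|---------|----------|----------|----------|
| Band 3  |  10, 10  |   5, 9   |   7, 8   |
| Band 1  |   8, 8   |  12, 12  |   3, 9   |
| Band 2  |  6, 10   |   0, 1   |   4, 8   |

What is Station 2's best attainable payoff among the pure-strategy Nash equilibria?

Both Band 3 is a pure NE (Station 1: 10 ≥ 8; Station 2: 10 ≥ 9). Station 2 gets 10.
Both Band 1 is a pure NE (Station 1: 12 ≥ 5; Station 2: 12 ≥ 9). Station 2 gets 12.
Every other cell has a profitable deviation for at least one player. Highest of {10, 12} is 12.

12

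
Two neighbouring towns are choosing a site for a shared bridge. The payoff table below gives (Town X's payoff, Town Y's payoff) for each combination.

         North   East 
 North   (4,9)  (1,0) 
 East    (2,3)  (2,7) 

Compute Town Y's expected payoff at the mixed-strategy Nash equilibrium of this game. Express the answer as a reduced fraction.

63/13

Town X mixes with probability p on North, chosen so Town Y is indifferent: 9p + 3(1−p) = 0p + 7(1−p) gives p = 4/13.
Town Y's expected payoff is 9·4/13 + 3·9/13 = 63/13.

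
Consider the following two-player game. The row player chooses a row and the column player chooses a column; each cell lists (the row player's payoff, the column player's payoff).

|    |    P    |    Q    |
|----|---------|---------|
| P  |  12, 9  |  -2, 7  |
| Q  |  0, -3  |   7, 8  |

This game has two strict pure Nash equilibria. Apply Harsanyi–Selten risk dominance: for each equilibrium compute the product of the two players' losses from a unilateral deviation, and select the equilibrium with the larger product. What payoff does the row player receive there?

7

At both P: the row player loses 12 − 0 = 12 by deviating; the column player loses 9 − 7 = 2. Product = 12·2 = 24.
At both Q: the row player loses 7 − (-2) = 9 by deviating; the column player loses 8 − (-3) = 11. Product = 9·11 = 99.
99 > 24, so both Q is risk-dominant. The row player's payoff there is 7.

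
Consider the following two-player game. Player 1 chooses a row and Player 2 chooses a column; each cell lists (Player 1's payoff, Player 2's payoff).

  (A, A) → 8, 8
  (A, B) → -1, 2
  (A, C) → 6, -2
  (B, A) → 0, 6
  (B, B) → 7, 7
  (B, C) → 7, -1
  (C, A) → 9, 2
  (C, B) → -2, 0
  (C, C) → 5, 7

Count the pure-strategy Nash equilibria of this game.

Both B: Player 1 gets 7 (best alternative -1); Player 2 gets 7 (best alternative 6). Neither deviates — NE.
Both C is not a NE: Player 1 would switch to B (7 > 5).
No other cell survives both best-response checks, so there is 1 pure NE.

1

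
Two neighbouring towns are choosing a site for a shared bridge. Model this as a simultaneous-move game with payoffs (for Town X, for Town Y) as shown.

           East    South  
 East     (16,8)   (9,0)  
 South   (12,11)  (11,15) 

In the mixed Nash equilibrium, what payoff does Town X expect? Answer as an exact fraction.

Town Y mixes with probability q on East, chosen so Town X is indifferent: 16q + 9(1−q) = 12q + 11(1−q) gives q = 1/3.
Town X's expected payoff (from either row, since indifferent) is 16·1/3 + 9·2/3 = 34/3.

34/3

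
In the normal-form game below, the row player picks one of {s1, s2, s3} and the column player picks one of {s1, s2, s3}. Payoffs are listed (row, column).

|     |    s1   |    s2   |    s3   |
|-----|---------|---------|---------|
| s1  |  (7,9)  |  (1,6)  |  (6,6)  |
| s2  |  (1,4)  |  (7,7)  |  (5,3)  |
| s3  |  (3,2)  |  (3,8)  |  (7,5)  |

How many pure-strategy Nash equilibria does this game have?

2

Both s1: the row player gets 7 (best alternative 3); the column player gets 9 (best alternative 6). Neither deviates — NE.
Both s2: the row player gets 7 (best alternative 3); the column player gets 7 (best alternative 4). Neither deviates — NE.
Both s3 is not a NE: the column player would switch to s2 (8 > 5).
No other cell survives both best-response checks, so there are 2 pure NE.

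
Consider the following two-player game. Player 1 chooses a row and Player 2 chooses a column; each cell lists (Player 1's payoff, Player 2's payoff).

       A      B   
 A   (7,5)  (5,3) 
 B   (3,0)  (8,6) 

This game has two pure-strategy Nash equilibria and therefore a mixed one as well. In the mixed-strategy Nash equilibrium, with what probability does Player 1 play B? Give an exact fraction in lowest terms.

Player 1's mix p on A must make Player 2 indifferent between A and B.
Player 2's payoff from A: 5p + 0(1−p). From B: 3p + 6(1−p).
Set equal: 2p = 6(1−p) → p = 6/8 = 3/4.
Probability on B is 1 − 3/4 = 1/4.

1/4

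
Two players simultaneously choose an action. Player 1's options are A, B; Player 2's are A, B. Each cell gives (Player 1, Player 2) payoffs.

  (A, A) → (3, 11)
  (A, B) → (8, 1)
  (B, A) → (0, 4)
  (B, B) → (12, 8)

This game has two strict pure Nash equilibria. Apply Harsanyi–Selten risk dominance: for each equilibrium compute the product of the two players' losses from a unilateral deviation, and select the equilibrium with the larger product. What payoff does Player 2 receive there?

11

At both A: Player 1 loses 3 − 0 = 3 by deviating; Player 2 loses 11 − 1 = 10. Product = 3·10 = 30.
At both B: Player 1 loses 12 − 8 = 4 by deviating; Player 2 loses 8 − 4 = 4. Product = 4·4 = 16.
30 > 16, so both A is risk-dominant. Player 2's payoff there is 11.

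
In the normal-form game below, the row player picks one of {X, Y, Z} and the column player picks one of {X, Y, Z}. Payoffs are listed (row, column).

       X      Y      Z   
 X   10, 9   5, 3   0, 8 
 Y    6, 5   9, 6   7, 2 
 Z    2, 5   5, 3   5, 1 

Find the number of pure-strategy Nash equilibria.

Both X: the row player gets 10 (best alternative 6); the column player gets 9 (best alternative 8). Neither deviates — NE.
Both Y: the row player gets 9 (best alternative 5); the column player gets 6 (best alternative 5). Neither deviates — NE.
Both Z is not a NE: the row player would switch to Y (7 > 5).
No other cell survives both best-response checks, so there are 2 pure NE.

2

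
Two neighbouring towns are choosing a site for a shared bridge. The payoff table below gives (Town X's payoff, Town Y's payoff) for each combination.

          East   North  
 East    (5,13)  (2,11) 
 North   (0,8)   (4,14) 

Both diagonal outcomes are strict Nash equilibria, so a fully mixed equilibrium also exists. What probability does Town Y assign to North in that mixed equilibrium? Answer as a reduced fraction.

Town Y's mix q on East must make Town X indifferent between East and North.
Town X's payoff from East: 5q + 2(1−q). From North: 0q + 4(1−q).
Set equal: 5q = 2(1−q) → q = 2/7.
Probability on North is 1 − 2/7 = 5/7.

5/7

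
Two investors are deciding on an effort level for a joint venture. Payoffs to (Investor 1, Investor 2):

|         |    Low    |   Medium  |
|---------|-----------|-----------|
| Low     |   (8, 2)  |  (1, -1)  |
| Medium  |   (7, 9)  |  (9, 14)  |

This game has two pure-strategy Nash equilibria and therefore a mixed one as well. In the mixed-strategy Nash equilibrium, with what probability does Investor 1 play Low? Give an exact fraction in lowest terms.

Investor 1's mix p on Low must make Investor 2 indifferent between Low and Medium.
Investor 2's payoff from Low: 2p + 9(1−p). From Medium: (-1)p + 14(1−p).
Set equal: 3p = 5(1−p) → p = 5/8.

5/8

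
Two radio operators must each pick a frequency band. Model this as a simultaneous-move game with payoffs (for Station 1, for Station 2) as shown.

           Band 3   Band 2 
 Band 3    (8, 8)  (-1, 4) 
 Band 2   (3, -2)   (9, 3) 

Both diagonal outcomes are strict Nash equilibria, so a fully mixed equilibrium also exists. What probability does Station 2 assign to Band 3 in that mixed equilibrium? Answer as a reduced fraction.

Station 2's mix q on Band 3 must make Station 1 indifferent between Band 3 and Band 2.
Station 1's payoff from Band 3: 8q + (-1)(1−q). From Band 2: 3q + 9(1−q).
Set equal: 5q = 10(1−q) → q = 10/15 = 2/3.

2/3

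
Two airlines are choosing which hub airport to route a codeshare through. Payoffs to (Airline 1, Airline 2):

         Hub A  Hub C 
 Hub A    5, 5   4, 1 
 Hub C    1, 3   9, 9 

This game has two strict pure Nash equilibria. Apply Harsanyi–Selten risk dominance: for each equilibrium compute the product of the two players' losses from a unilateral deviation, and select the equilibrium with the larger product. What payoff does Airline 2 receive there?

9

At both Hub A: Airline 1 loses 5 − 1 = 4 by deviating; Airline 2 loses 5 − 1 = 4. Product = 4·4 = 16.
At both Hub C: Airline 1 loses 9 − 4 = 5 by deviating; Airline 2 loses 9 − 3 = 6. Product = 5·6 = 30.
30 > 16, so both Hub C is risk-dominant. Airline 2's payoff there is 9.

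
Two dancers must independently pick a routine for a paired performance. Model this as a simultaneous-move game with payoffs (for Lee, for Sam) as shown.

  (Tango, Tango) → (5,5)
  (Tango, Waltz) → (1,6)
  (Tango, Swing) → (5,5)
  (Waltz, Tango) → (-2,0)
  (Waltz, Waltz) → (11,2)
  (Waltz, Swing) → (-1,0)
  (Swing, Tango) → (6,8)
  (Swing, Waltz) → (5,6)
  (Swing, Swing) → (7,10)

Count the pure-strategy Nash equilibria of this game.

Both Waltz: Lee gets 11 (best alternative 5); Sam gets 2 (best alternative 0). Neither deviates — NE.
Both Swing: Lee gets 7 (best alternative 5); Sam gets 10 (best alternative 8). Neither deviates — NE.
Both Tango is not a NE: Lee would switch to Swing (6 > 5).
No other cell survives both best-response checks, so there are 2 pure NE.

2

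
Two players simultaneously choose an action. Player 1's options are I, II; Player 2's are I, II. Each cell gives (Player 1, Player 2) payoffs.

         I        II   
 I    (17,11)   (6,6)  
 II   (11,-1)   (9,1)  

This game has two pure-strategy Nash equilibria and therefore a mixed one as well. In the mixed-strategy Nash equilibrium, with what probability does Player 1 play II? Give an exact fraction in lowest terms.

5/7

Player 1's mix p on I must make Player 2 indifferent between I and II.
Player 2's payoff from I: 11p + (-1)(1−p). From II: 6p + 1(1−p).
Set equal: 5p = 2(1−p) → p = 2/7.
Probability on II is 1 − 2/7 = 5/7.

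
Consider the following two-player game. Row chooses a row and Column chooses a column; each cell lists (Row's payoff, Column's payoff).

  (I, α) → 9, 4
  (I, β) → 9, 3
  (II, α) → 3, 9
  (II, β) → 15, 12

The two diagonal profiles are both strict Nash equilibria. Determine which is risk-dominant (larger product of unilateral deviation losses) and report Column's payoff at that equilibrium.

12

At (I, α): Row loses 9 − 3 = 6 by deviating; Column loses 4 − 3 = 1. Product = 6·1 = 6.
At (II, β): Row loses 15 − 9 = 6 by deviating; Column loses 12 − 9 = 3. Product = 6·3 = 18.
18 > 6, so (II, β) is risk-dominant. Column's payoff there is 12.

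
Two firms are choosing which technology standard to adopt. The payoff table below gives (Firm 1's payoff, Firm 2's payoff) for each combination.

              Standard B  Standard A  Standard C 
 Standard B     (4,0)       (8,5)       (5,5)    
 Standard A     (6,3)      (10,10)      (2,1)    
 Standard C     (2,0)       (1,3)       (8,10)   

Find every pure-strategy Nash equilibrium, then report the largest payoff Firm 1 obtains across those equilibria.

Both Standard A is a pure NE (Firm 1: 10 ≥ 8; Firm 2: 10 ≥ 3). Firm 1 gets 10.
Both Standard C is a pure NE (Firm 1: 8 ≥ 5; Firm 2: 10 ≥ 3). Firm 1 gets 8.
Every other cell has a profitable deviation for at least one player. Highest of {10, 8} is 10.

10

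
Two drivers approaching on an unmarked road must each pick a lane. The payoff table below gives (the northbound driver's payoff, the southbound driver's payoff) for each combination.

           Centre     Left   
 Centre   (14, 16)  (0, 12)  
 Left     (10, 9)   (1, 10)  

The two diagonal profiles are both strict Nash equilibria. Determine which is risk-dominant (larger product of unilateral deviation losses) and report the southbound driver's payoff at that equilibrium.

16

At both Centre: the northbound driver loses 14 − 10 = 4 by deviating; the southbound driver loses 16 − 12 = 4. Product = 4·4 = 16.
At both Left: the northbound driver loses 1 − 0 = 1 by deviating; the southbound driver loses 10 − 9 = 1. Product = 1·1 = 1.
16 > 1, so both Centre is risk-dominant. The southbound driver's payoff there is 16.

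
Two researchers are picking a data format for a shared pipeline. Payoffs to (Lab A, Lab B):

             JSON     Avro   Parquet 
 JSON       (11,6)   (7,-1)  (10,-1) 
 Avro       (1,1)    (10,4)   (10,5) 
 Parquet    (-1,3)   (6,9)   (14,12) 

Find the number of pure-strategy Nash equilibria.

2

Both JSON: Lab A gets 11 (best alternative 1); Lab B gets 6 (best alternative -1). Neither deviates — NE.
Both Parquet: Lab A gets 14 (best alternative 10); Lab B gets 12 (best alternative 9). Neither deviates — NE.
Both Avro is not a NE: Lab B would switch to Parquet (5 > 4).
No other cell survives both best-response checks, so there are 2 pure NE.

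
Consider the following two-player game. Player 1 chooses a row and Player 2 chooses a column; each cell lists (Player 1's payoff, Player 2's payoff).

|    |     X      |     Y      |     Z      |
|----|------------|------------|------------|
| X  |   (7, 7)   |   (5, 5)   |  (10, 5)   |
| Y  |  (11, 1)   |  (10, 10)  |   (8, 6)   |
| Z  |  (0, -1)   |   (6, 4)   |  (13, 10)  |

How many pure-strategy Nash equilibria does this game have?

2

Both Y: Player 1 gets 10 (best alternative 6); Player 2 gets 10 (best alternative 6). Neither deviates — NE.
Both Z: Player 1 gets 13 (best alternative 10); Player 2 gets 10 (best alternative 4). Neither deviates — NE.
Both X is not a NE: Player 1 would switch to Y (11 > 7).
No other cell survives both best-response checks, so there are 2 pure NE.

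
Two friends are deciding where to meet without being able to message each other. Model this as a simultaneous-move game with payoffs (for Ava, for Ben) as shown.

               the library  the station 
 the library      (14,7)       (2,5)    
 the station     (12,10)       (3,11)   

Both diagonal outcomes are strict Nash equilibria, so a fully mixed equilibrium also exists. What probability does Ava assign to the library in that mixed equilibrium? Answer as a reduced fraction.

1/3

Ava's mix p on the library must make Ben indifferent between the library and the station.
Ben's payoff from the library: 7p + 10(1−p). From the station: 5p + 11(1−p).
Set equal: 2p = 1(1−p) → p = 1/3.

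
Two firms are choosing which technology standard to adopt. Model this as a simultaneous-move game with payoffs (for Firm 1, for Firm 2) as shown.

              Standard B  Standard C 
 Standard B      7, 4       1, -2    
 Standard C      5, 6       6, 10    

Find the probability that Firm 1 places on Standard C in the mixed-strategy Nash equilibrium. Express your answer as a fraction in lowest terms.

3/5

Firm 1's mix p on Standard B must make Firm 2 indifferent between Standard B and Standard C.
Firm 2's payoff from Standard B: 4p + 6(1−p). From Standard C: (-2)p + 10(1−p).
Set equal: 6p = 4(1−p) → p = 4/10 = 2/5.
Probability on Standard C is 1 − 2/5 = 3/5.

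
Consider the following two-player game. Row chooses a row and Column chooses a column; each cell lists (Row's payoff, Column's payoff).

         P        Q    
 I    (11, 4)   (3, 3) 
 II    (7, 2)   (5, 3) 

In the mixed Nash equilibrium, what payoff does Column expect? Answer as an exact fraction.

3

Row mixes with probability p on I, chosen so Column is indifferent: 4p + 2(1−p) = 3p + 3(1−p) gives p = 1/2.
Column's expected payoff is 4·1/2 + 2·1/2 = 3.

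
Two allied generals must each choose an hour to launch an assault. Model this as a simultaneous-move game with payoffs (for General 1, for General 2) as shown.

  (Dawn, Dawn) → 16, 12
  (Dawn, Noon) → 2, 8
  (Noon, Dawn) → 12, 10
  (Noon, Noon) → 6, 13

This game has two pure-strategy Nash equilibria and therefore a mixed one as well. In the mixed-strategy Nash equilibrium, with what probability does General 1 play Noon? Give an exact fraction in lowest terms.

4/7

General 1's mix p on Dawn must make General 2 indifferent between Dawn and Noon.
General 2's payoff from Dawn: 12p + 10(1−p). From Noon: 8p + 13(1−p).
Set equal: 4p = 3(1−p) → p = 3/7.
Probability on Noon is 1 − 3/7 = 4/7.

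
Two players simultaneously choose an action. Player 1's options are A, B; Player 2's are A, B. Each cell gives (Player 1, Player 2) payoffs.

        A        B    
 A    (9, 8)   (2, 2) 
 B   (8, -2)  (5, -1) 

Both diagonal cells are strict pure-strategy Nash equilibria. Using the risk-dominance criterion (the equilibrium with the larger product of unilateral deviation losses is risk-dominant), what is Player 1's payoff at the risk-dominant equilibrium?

At both A: Player 1 loses 9 − 8 = 1 by deviating; Player 2 loses 8 − 2 = 6. Product = 1·6 = 6.
At both B: Player 1 loses 5 − 2 = 3 by deviating; Player 2 loses -1 − (-2) = 1. Product = 3·1 = 3.
6 > 3, so both A is risk-dominant. Player 1's payoff there is 9.

9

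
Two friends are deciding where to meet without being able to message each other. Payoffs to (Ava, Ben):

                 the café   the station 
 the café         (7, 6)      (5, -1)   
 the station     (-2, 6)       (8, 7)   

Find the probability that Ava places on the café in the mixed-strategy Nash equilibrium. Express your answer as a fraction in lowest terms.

1/8

Ava's mix p on the café must make Ben indifferent between the café and the station.
Ben's payoff from the café: 6p + 6(1−p). From the station: (-1)p + 7(1−p).
Set equal: 7p = 1(1−p) → p = 1/8.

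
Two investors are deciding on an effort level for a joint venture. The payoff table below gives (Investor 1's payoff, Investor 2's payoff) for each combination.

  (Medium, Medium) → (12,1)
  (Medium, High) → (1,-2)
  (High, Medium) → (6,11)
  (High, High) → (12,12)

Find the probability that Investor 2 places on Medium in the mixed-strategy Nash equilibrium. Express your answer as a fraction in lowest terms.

11/17

Investor 2's mix q on Medium must make Investor 1 indifferent between Medium and High.
Investor 1's payoff from Medium: 12q + 1(1−q). From High: 6q + 12(1−q).
Set equal: 6q = 11(1−q) → q = 11/17.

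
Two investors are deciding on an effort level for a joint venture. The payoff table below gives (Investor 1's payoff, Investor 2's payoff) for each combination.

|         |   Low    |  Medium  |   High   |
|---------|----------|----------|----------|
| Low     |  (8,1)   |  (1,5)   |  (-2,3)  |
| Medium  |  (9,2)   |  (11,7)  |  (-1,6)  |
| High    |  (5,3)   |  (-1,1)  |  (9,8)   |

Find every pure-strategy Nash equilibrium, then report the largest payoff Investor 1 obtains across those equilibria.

11

Both Medium is a pure NE (Investor 1: 11 ≥ 1; Investor 2: 7 ≥ 6). Investor 1 gets 11.
Both High is a pure NE (Investor 1: 9 ≥ -1; Investor 2: 8 ≥ 3). Investor 1 gets 9.
Every other cell has a profitable deviation for at least one player. Highest of {11, 9} is 11.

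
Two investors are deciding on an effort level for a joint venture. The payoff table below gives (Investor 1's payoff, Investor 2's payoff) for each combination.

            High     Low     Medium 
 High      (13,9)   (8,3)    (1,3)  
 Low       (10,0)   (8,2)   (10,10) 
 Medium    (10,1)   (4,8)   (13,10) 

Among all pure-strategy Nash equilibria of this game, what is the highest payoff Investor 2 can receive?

10

Both High is a pure NE (Investor 1: 13 ≥ 10; Investor 2: 9 ≥ 3). Investor 2 gets 9.
Both Medium is a pure NE (Investor 1: 13 ≥ 10; Investor 2: 10 ≥ 8). Investor 2 gets 10.
Every other cell has a profitable deviation for at least one player. Highest of {9, 10} is 10.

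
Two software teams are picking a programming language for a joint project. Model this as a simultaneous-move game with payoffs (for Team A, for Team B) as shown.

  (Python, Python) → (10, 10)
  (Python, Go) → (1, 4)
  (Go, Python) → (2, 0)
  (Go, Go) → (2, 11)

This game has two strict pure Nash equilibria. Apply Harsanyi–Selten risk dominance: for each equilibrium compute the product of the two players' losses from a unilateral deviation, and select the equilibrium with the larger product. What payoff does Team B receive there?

10

At both Python: Team A loses 10 − 2 = 8 by deviating; Team B loses 10 − 4 = 6. Product = 8·6 = 48.
At both Go: Team A loses 2 − 1 = 1 by deviating; Team B loses 11 − 0 = 11. Product = 1·11 = 11.
48 > 11, so both Python is risk-dominant. Team B's payoff there is 10.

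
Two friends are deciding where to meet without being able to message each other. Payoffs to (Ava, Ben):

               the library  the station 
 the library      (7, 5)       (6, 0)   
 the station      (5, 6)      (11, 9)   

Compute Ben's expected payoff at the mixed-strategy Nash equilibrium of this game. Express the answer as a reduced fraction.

Ava mixes with probability p on the library, chosen so Ben is indifferent: 5p + 6(1−p) = 0p + 9(1−p) gives p = 3/8.
Ben's expected payoff is 5·3/8 + 6·5/8 = 45/8.

45/8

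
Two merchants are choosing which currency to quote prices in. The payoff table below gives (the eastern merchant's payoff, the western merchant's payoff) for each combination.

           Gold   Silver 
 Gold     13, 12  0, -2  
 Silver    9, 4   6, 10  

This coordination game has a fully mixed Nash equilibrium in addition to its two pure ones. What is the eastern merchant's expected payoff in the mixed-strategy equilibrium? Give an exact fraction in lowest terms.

39/5

The western merchant mixes with probability q on Gold, chosen so the eastern merchant is indifferent: 13q + 0(1−q) = 9q + 6(1−q) gives q = 3/5.
The eastern merchant's expected payoff (from either row, since indifferent) is 13·3/5 + 0·2/5 = 39/5.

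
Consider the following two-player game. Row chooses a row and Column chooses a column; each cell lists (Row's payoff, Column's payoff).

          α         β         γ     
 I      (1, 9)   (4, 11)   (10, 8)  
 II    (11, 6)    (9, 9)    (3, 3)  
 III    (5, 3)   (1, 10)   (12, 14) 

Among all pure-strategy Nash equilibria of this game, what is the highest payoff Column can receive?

14

(II, β) is a pure NE (Row: 9 ≥ 4; Column: 9 ≥ 6). Column gets 9.
(III, γ) is a pure NE (Row: 12 ≥ 10; Column: 14 ≥ 10). Column gets 14.
Every other cell has a profitable deviation for at least one player. Highest of {9, 14} is 14.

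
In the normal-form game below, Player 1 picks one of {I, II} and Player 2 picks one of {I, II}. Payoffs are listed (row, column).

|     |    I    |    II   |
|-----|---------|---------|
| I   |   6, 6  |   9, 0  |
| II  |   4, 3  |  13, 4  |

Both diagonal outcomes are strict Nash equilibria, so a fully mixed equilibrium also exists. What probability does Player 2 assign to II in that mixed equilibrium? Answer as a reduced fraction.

1/3

Player 2's mix q on I must make Player 1 indifferent between I and II.
Player 1's payoff from I: 6q + 9(1−q). From II: 4q + 13(1−q).
Set equal: 2q = 4(1−q) → q = 4/6 = 2/3.
Probability on II is 1 − 2/3 = 1/3.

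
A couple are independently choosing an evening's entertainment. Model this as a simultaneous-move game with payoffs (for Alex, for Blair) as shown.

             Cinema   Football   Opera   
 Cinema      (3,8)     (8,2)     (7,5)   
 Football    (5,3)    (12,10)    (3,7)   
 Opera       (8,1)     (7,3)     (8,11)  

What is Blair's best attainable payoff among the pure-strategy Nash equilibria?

Both Football is a pure NE (Alex: 12 ≥ 8; Blair: 10 ≥ 7). Blair gets 10.
Both Opera is a pure NE (Alex: 8 ≥ 7; Blair: 11 ≥ 3). Blair gets 11.
Every other cell has a profitable deviation for at least one player. Highest of {10, 11} is 11.

11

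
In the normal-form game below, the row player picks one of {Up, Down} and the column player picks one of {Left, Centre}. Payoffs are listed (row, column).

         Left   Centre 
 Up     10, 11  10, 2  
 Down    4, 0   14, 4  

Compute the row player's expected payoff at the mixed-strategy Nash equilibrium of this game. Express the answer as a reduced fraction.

10

The column player mixes with probability q on Left, chosen so the row player is indifferent: 10q + 10(1−q) = 4q + 14(1−q) gives q = 2/5.
The row player's expected payoff (from either row, since indifferent) is 10·2/5 + 10·3/5 = 10.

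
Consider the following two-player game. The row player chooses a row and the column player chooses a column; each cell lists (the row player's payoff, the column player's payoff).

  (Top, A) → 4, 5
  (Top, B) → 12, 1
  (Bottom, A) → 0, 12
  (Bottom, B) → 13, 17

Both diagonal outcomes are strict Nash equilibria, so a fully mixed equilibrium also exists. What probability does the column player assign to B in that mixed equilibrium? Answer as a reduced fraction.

4/5

The column player's mix q on A must make the row player indifferent between Top and Bottom.
The row player's payoff from Top: 4q + 12(1−q). From Bottom: 0q + 13(1−q).
Set equal: 4q = 1(1−q) → q = 1/5.
Probability on B is 1 − 1/5 = 4/5.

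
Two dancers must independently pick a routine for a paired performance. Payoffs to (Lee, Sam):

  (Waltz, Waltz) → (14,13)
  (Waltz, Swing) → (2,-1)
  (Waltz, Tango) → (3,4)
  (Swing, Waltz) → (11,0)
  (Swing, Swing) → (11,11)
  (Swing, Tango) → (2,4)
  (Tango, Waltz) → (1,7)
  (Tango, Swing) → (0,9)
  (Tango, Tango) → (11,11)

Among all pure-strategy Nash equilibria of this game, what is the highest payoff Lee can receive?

14

Both Waltz is a pure NE (Lee: 14 ≥ 11; Sam: 13 ≥ 4). Lee gets 14.
Both Swing is a pure NE (Lee: 11 ≥ 2; Sam: 11 ≥ 4). Lee gets 11.
Both Tango is a pure NE (Lee: 11 ≥ 3; Sam: 11 ≥ 9). Lee gets 11.
Every other cell has a profitable deviation for at least one player. Highest of {14, 11, 11} is 14.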